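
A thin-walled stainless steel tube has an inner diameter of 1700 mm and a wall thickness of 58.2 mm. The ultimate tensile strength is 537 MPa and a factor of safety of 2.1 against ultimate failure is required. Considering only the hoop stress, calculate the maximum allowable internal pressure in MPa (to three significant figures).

σ_allow = 537/2.1 = 255.7 MPa.
σ_h = pD/(2t) → p_allow = 2σ_allow t/D = 2×255.7×58.2/1700 = 17.51 MPa.

p_allow = 17.5 MPa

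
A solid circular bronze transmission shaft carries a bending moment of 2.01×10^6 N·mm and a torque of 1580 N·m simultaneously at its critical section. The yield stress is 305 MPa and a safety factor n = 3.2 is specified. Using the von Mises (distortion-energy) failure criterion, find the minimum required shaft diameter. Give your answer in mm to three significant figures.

σ_allow = σ_y/n = 305/3.2 = 95.31 MPa.
For a solid shaft σ_b = 32M/(πd³) and τ = 16T/(πd³), so the von Mises stress is σ' = (16/πd³)·√(4M²+3T²).
√(4M²+3T²) = √(4×(2.010×10^6)² + 3×(1.580×10^6)²) = 4.863×10^6 N·mm.
d³ = 16×4.863×10^6/(π×95.31) = 259900 mm³.
d = 63.81 mm.

d = 63.8 mm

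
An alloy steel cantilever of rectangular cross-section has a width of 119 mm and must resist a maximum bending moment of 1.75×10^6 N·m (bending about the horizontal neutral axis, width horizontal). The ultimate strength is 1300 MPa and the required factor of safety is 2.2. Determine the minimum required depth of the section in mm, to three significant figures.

h = 386 mm

σ_allow = 1300/2.2 = 590.9 MPa.
For a rectangular section σ = 6M/(bh²), so h² = 6M/(b σ_allow) = 6×1.7500×10^9/(119×590.9) = 149300 mm².
h = 386.4 mm.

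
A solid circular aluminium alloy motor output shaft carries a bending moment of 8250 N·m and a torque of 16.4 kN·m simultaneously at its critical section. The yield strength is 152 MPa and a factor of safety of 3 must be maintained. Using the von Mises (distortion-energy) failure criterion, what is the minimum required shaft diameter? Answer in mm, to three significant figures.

σ_allow = σ_y/n = 152/3 = 50.67 MPa.
For a solid shaft σ_b = 32M/(πd³) and τ = 16T/(πd³), so the von Mises stress is σ' = (16/πd³)·√(4M²+3T²).
√(4M²+3T²) = √(4×(8.250×10^6)² + 3×(1.640×10^7)²) = 3.285×10^7 N·mm.
d³ = 16×3.285×10^7/(π×50.67) = 3.302×10^6 mm³.
d = 148.9 mm.

d = 149 mm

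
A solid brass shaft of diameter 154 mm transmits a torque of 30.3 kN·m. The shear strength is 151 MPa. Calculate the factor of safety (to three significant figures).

n = 3.57

τ = 16T/(πd³) = 16×3.0300×10^7/(π×154³) = 42.25 MPa.
n = τ_limit/τ = 151/42.25 = 3.574.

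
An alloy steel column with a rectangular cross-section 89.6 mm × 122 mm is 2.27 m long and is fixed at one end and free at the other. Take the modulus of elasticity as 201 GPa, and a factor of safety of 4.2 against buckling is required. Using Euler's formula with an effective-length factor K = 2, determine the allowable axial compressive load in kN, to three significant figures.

Buckling occurs about the weak axis: I_min = h·b³/12 = 122×89.6³/12 = 7.313×10^6 mm⁴ (b = 89.6 mm is the smaller dimension).
Effective length L_e = KL = 2×2.27 m = 4540 mm.
Euler critical load P_cr = π²EI/L_e² = π²×201000×7.313×10^6/4540² = 703900 N.
P_allow = P_cr/n = 703900/4.2 = 167600 N.

P_allow = 168 kN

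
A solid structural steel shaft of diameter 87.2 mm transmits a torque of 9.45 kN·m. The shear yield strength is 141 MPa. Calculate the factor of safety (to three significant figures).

n = 1.94

τ = 16T/(πd³) = 16×9450000/(π×87.2³) = 72.59 MPa.
n = τ_limit/τ = 141/72.59 = 1.943.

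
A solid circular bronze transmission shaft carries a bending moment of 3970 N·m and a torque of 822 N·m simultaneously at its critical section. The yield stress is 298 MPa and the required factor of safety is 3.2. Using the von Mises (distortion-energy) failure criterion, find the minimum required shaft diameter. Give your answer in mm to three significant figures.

d = 76.1 mm

σ_allow = σ_y/n = 298/3.2 = 93.12 MPa.
For a solid shaft σ_b = 32M/(πd³) and τ = 16T/(πd³), so the von Mises stress is σ' = (16/πd³)·√(4M²+3T²).
√(4M²+3T²) = √(4×(3.970×10^6)² + 3×(822000)²) = 8.067×10^6 N·mm.
d³ = 16×8.067×10^6/(π×93.12) = 441200 mm³.
d = 76.13 mm.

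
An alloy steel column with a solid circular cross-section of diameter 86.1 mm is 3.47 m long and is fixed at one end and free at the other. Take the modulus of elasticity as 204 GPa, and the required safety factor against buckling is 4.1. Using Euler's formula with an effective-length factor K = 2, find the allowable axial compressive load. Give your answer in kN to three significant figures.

I = πd⁴/64 = π×86.1⁴/64 = 2.698×10^6 mm⁴.
Effective length L_e = KL = 2×3.47 m = 6940 mm.
Euler critical load P_cr = π²EI/L_e² = π²×204000×2.698×10^6/6940² = 112800 N.
P_allow = P_cr/n = 112800/4.1 = 27500 N.

P_allow = 27.5 kN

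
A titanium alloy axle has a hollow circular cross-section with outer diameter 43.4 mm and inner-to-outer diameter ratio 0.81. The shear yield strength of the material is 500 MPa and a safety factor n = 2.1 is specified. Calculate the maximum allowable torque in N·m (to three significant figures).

τ_allow = 500/2.1 = 238.1 MPa.
For a hollow shaft T_allow = τ_allow·πd_o³(1−k⁴)/16 with 1−k⁴ = 0.5695, so πd_o³(1−k⁴)/16 = 9142 mm³.
T_allow = 238.1×9142 = 2.177×10^6 N·mm = 2177 N·m.

T_allow = 2180 N·m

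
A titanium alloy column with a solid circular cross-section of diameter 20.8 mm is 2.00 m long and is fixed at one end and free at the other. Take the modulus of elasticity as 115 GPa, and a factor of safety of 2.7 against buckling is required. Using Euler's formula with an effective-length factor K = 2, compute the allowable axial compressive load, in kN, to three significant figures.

P_allow = 0.241 kN

I = πd⁴/64 = π×20.8⁴/64 = 9188 mm⁴.
Effective length L_e = KL = 2×2.00 m = 4000 mm.
Euler critical load P_cr = π²EI/L_e² = π²×115000×9188/4000² = 651.8 N.
P_allow = P_cr/n = 651.8/2.7 = 241.4 N.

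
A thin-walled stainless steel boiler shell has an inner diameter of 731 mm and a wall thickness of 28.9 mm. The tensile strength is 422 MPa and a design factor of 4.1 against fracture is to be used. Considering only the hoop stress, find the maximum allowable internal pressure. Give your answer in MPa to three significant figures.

p_allow = 8.14 MPa

σ_allow = 422/4.1 = 102.9 MPa.
σ_h = pD/(2t) → p_allow = 2σ_allow t/D = 2×102.9×28.9/731 = 8.138 MPa.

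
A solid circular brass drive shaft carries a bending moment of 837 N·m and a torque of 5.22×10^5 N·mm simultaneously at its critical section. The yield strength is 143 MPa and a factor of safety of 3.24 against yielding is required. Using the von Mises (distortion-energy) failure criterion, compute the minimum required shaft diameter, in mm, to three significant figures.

d = 60.3 mm

σ_allow = σ_y/n = 143/3.24 = 44.14 MPa.
For a solid shaft σ_b = 32M/(πd³) and τ = 16T/(πd³), so the von Mises stress is σ' = (16/πd³)·√(4M²+3T²).
√(4M²+3T²) = √(4×(837000)² + 3×(522000)²) = 1.903×10^6 N·mm.
d³ = 16×1.903×10^6/(π×44.14) = 219500 mm³.
d = 60.33 mm.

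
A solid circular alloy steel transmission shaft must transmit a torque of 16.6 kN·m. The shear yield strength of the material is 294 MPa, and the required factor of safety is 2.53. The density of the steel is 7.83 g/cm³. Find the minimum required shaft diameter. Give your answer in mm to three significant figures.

d = 89.9 mm

Allowable shear stress τ_allow = 294/2.53 = 116.2 MPa.
For a solid shaft τ = 16T/(πd³), so d³ = 16T/(π τ_allow) = 16×1.6600×10^7/(π×116.2) = 727500 mm³.
d = (727500)^(1/3) = 89.94 mm.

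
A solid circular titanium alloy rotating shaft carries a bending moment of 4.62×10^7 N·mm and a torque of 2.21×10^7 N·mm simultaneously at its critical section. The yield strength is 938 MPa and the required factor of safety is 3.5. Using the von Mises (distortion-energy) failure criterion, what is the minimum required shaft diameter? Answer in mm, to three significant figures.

σ_allow = σ_y/n = 938/3.5 = 268.0 MPa.
For a solid shaft σ_b = 32M/(πd³) and τ = 16T/(πd³), so the von Mises stress is σ' = (16/πd³)·√(4M²+3T²).
√(4M²+3T²) = √(4×(4.620×10^7)² + 3×(2.210×10^7)²) = 1.000×10^8 N·mm.
d³ = 16×1.000×10^8/(π×268.0) = 1.901×10^6 mm³.
d = 123.9 mm.

d = 124 mm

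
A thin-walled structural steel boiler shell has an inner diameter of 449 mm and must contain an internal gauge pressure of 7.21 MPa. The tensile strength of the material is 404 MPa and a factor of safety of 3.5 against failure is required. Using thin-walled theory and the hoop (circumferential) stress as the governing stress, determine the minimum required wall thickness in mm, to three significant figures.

t = 14.0 mm

σ_allow = 404/3.5 = 115.4 MPa.
Hoop stress σ_h = pD/(2t), so t = pD/(2σ_allow) = 7.21×449/(2×115.4) = 14.02 mm.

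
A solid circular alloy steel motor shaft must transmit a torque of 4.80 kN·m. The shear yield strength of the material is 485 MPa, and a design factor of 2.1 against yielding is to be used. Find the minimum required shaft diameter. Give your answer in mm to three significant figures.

d = 47.3 mm

Allowable shear stress τ_allow = 485/2.1 = 231.0 MPa.
For a solid shaft τ = 16T/(πd³), so d³ = 16T/(π τ_allow) = 16×4800000/(π×231.0) = 105800 mm³.
d = (105800)^(1/3) = 47.30 mm.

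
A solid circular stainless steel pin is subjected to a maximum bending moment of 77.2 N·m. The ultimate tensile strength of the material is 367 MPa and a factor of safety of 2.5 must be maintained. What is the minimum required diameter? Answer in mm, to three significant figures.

σ_allow = 367/2.5 = 146.8 MPa.
For a solid circular section σ = 32M/(πd³), so d³ = 32M/(π σ_allow) = 32×77200/(π×146.8) = 5357 mm³.
d = 17.50 mm.

d = 17.5 mm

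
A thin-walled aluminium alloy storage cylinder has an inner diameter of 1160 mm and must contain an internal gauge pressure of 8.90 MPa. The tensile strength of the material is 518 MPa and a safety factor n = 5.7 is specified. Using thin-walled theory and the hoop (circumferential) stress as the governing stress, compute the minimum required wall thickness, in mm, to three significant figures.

t = 56.8 mm

σ_allow = 518/5.7 = 90.88 MPa.
Hoop stress σ_h = pD/(2t), so t = pD/(2σ_allow) = 8.90×1160/(2×90.88) = 56.80 mm.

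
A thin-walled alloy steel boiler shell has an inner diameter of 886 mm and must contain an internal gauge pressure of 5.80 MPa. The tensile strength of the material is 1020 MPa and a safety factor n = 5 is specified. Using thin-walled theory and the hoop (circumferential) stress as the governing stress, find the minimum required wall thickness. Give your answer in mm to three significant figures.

t = 12.6 mm

σ_allow = 1020/5 = 204.0 MPa.
Hoop stress σ_h = pD/(2t), so t = pD/(2σ_allow) = 5.80×886/(2×204.0) = 12.60 mm.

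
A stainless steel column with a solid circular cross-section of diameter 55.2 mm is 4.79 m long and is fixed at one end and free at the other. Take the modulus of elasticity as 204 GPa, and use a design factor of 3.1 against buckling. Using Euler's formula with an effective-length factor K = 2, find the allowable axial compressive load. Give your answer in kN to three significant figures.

I = πd⁴/64 = π×55.2⁴/64 = 455700 mm⁴.
Effective length L_e = KL = 2×4.79 m = 9580 mm.
Euler critical load P_cr = π²EI/L_e² = π²×204000×455700/9580² = 9998 N.
P_allow = P_cr/n = 9998/3.1 = 3225 N.

P_allow = 3.23 kN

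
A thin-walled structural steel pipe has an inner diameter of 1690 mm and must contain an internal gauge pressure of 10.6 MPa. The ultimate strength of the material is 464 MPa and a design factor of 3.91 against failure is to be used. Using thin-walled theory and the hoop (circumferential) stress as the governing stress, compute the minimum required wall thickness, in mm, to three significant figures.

t = 75.5 mm

σ_allow = 464/3.91 = 118.7 MPa.
Hoop stress σ_h = pD/(2t), so t = pD/(2σ_allow) = 10.6×1690/(2×118.7) = 75.48 mm.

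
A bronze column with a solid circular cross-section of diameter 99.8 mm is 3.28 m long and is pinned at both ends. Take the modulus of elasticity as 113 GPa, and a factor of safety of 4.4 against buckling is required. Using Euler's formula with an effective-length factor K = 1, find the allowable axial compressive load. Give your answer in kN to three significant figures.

I = πd⁴/64 = π×99.8⁴/64 = 4.870×10^6 mm⁴.
Effective length L_e = KL = 1×3.28 m = 3280 mm.
Euler critical load P_cr = π²EI/L_e² = π²×113000×4.870×10^6/3280² = 504800 N.
P_allow = P_cr/n = 504800/4.4 = 114700 N.

P_allow = 115 kN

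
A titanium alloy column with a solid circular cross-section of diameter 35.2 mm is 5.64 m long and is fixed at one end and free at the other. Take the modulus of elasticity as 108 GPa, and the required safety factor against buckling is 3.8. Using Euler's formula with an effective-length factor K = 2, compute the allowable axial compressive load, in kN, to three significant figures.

P_allow = 0.166 kN

I = πd⁴/64 = π×35.2⁴/64 = 75360 mm⁴.
Effective length L_e = KL = 2×5.64 m = 11280 mm.
Euler critical load P_cr = π²EI/L_e² = π²×108000×75360/11280² = 631.3 N.
P_allow = P_cr/n = 631.3/3.8 = 166.1 N.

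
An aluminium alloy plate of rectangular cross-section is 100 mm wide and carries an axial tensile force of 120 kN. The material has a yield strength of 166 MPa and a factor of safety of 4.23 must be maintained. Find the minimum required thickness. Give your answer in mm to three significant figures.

σ_allow = 166/4.23 = 39.24 MPa.
Required area A = F/σ_allow = 120000/39.24 = 3058 mm².
t = A/w = 3058/100 = 30.58 mm.

t = 30.6 mm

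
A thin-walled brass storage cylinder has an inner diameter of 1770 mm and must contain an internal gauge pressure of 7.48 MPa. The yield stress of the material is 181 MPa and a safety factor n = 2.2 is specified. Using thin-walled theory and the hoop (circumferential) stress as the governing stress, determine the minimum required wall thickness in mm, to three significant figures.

σ_allow = 181/2.2 = 82.27 MPa.
Hoop stress σ_h = pD/(2t), so t = pD/(2σ_allow) = 7.48×1770/(2×82.27) = 80.46 mm.

t = 80.5 mm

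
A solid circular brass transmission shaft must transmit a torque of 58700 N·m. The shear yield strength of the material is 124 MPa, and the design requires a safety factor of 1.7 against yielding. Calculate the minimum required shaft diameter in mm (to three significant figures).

d = 160 mm

Allowable shear stress τ_allow = 124/1.7 = 72.94 MPa.
For a solid shaft τ = 16T/(πd³), so d³ = 16T/(π τ_allow) = 16×5.8700×10^7/(π×72.94) = 4.099×10^6 mm³.
d = (4.099×10^6)^(1/3) = 160.0 mm.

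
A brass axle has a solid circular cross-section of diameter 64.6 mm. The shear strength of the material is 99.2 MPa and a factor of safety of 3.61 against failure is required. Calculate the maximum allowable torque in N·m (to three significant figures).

T_allow = 1450 N·m

τ_allow = 99.2/3.61 = 27.48 MPa.
For a solid shaft T_allow = τ_allow·πd³/16; πd³/16 = π×64.6³/16 = 52930 mm³.
T_allow = 27.48×52930 = 1.455×10^6 N·mm = 1455 N·m.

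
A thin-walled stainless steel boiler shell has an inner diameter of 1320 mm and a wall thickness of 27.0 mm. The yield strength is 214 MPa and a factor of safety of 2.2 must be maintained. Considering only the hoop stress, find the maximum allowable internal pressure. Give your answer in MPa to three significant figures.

p_allow = 3.98 MPa

σ_allow = 214/2.2 = 97.27 MPa.
σ_h = pD/(2t) → p_allow = 2σ_allow t/D = 2×97.27×27.0/1320 = 3.979 MPa.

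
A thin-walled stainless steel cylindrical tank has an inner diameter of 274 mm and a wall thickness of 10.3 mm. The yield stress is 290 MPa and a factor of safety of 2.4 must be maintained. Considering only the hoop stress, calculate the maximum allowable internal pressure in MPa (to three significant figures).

p_allow = 9.08 MPa

σ_allow = 290/2.4 = 120.8 MPa.
σ_h = pD/(2t) → p_allow = 2σ_allow t/D = 2×120.8×10.3/274 = 9.085 MPa.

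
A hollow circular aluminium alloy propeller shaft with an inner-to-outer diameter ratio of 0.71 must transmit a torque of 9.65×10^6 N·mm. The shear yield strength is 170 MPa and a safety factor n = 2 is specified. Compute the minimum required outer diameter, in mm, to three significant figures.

τ_allow = 170/2 = 85.00 MPa.
For a hollow shaft τ = 16T/[πd_o³(1−k⁴)] with k = 0.71, so 1−k⁴ = 0.7459.
d_o³ = 16T/[π τ_allow (1−k⁴)] = 16×9650000/(π×85.00×0.7459) = 775200 mm³.
d_o = 91.86 mm.

d_o = 91.9 mm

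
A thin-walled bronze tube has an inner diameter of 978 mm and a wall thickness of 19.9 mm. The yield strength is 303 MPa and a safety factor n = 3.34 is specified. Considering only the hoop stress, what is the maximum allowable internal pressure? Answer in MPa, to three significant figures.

σ_allow = 303/3.34 = 90.72 MPa.
σ_h = pD/(2t) → p_allow = 2σ_allow t/D = 2×90.72×19.9/978 = 3.692 MPa.

p_allow = 3.69 MPa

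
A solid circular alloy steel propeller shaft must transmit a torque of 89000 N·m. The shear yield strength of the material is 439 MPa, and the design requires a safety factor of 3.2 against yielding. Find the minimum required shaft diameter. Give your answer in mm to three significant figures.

Allowable shear stress τ_allow = 439/3.2 = 137.2 MPa.
For a solid shaft τ = 16T/(πd³), so d³ = 16T/(π τ_allow) = 16×8.9000×10^7/(π×137.2) = 3.304×10^6 mm³.
d = (3.304×10^6)^(1/3) = 148.9 mm.

d = 149 mm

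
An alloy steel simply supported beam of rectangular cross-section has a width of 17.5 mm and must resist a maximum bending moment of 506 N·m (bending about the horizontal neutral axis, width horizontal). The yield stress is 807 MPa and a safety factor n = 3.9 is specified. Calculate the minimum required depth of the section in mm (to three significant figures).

σ_allow = 807/3.9 = 206.9 MPa.
For a rectangular section σ = 6M/(bh²), so h² = 6M/(b σ_allow) = 6×506000/(17.5×206.9) = 838.4 mm².
h = 28.96 mm.

h = 29.0 mm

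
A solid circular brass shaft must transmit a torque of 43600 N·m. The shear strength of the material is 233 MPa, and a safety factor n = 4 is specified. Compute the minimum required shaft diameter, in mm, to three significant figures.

Allowable shear stress τ_allow = 233/4 = 58.25 MPa.
For a solid shaft τ = 16T/(πd³), so d³ = 16T/(π τ_allow) = 16×4.3600×10^7/(π×58.25) = 3.812×10^6 mm³.
d = (3.812×10^6)^(1/3) = 156.2 mm.

d = 156 mm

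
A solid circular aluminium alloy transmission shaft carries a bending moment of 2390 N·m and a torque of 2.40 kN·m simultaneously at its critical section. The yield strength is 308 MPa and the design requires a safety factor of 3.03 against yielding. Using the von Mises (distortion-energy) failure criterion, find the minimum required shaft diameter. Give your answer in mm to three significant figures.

σ_allow = σ_y/n = 308/3.03 = 101.7 MPa.
For a solid shaft σ_b = 32M/(πd³) and τ = 16T/(πd³), so the von Mises stress is σ' = (16/πd³)·√(4M²+3T²).
√(4M²+3T²) = √(4×(2.390×10^6)² + 3×(2.400×10^6)²) = 6.335×10^6 N·mm.
d³ = 16×6.335×10^6/(π×101.7) = 317400 mm³.
d = 68.21 mm.

d = 68.2 mm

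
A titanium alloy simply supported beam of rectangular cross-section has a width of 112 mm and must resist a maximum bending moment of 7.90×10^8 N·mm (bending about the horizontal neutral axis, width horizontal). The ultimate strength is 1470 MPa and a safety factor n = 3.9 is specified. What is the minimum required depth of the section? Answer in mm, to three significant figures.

h = 335 mm

σ_allow = 1470/3.9 = 376.9 MPa.
For a rectangular section σ = 6M/(bh²), so h² = 6M/(b σ_allow) = 6×7.9000×10^8/(112×376.9) = 112300 mm².
h = 335.1 mm.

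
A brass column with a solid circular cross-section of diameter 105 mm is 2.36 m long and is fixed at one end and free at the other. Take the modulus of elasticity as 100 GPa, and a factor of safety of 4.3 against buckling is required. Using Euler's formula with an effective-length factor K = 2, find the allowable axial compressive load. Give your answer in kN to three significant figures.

P_allow = 61.5 kN

I = πd⁴/64 = π×105⁴/64 = 5.967×10^6 mm⁴.
Effective length L_e = KL = 2×2.36 m = 4720 mm.
Euler critical load P_cr = π²EI/L_e² = π²×100000×5.967×10^6/4720² = 264300 N.
P_allow = P_cr/n = 264300/4.3 = 61470 N.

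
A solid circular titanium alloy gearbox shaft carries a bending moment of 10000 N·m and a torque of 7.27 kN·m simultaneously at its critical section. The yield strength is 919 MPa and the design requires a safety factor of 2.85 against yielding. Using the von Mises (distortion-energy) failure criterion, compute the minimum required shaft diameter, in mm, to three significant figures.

σ_allow = σ_y/n = 919/2.85 = 322.5 MPa.
For a solid shaft σ_b = 32M/(πd³) and τ = 16T/(πd³), so the von Mises stress is σ' = (16/πd³)·√(4M²+3T²).
√(4M²+3T²) = √(4×(1.000×10^7)² + 3×(7.270×10^6)²) = 2.363×10^7 N·mm.
d³ = 16×2.363×10^7/(π×322.5) = 373300 mm³.
d = 72.00 mm.

d = 72.0 mm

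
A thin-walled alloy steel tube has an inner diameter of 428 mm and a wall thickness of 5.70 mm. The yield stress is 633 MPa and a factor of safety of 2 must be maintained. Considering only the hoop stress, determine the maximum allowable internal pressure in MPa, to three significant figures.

p_allow = 8.43 MPa

σ_allow = 633/2 = 316.5 MPa.
σ_h = pD/(2t) → p_allow = 2σ_allow t/D = 2×316.5×5.70/428 = 8.430 MPa.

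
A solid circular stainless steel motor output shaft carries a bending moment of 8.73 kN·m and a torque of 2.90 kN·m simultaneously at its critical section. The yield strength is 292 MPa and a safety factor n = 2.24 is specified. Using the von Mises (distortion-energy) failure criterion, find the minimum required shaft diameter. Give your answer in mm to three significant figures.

d = 89.2 mm

σ_allow = σ_y/n = 292/2.24 = 130.4 MPa.
For a solid shaft σ_b = 32M/(πd³) and τ = 16T/(πd³), so the von Mises stress is σ' = (16/πd³)·√(4M²+3T²).
√(4M²+3T²) = √(4×(8.730×10^6)² + 3×(2.900×10^6)²) = 1.817×10^7 N·mm.
d³ = 16×1.817×10^7/(π×130.4) = 709800 mm³.
d = 89.20 mm.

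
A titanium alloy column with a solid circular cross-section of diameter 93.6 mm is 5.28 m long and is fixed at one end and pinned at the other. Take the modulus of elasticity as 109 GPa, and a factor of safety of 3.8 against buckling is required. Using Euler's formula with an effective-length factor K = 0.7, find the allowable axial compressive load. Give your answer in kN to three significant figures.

I = πd⁴/64 = π×93.6⁴/64 = 3.768×10^6 mm⁴.
Effective length L_e = KL = 0.7×5.28 m = 3696 mm.
Euler critical load P_cr = π²EI/L_e² = π²×109000×3.768×10^6/3696² = 296700 N.
P_allow = P_cr/n = 296700/3.8 = 78080 N.

P_allow = 78.1 kN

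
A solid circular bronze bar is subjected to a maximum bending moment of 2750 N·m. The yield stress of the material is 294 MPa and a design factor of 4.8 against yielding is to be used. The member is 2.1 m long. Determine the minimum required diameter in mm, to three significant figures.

d = 77.0 mm

σ_allow = 294/4.8 = 61.25 MPa.
For a solid circular section σ = 32M/(πd³), so d³ = 32M/(π σ_allow) = 32×2750000/(π×61.25) = 457300 mm³.
d = 77.04 mm.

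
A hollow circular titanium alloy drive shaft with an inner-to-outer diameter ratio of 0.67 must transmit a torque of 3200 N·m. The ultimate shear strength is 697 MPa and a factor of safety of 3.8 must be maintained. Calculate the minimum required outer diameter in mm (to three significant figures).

τ_allow = 697/3.8 = 183.4 MPa.
For a hollow shaft τ = 16T/[πd_o³(1−k⁴)] with k = 0.67, so 1−k⁴ = 0.7985.
d_o³ = 16T/[π τ_allow (1−k⁴)] = 16×3200000/(π×183.4×0.7985) = 111300 mm³.
d_o = 48.10 mm.

d_o = 48.1 mm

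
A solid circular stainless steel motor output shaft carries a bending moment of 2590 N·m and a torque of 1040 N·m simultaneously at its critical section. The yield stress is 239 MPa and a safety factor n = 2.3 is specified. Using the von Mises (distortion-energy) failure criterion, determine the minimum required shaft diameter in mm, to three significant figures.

σ_allow = σ_y/n = 239/2.3 = 103.9 MPa.
For a solid shaft σ_b = 32M/(πd³) and τ = 16T/(πd³), so the von Mises stress is σ' = (16/πd³)·√(4M²+3T²).
√(4M²+3T²) = √(4×(2.590×10^6)² + 3×(1.040×10^6)²) = 5.484×10^6 N·mm.
d³ = 16×5.484×10^6/(π×103.9) = 268800 mm³.
d = 64.54 mm.

d = 64.5 mm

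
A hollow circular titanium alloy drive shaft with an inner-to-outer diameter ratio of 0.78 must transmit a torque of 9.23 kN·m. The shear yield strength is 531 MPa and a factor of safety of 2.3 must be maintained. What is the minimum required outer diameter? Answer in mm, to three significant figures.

τ_allow = 531/2.3 = 230.9 MPa.
For a hollow shaft τ = 16T/[πd_o³(1−k⁴)] with k = 0.78, so 1−k⁴ = 0.6298.
d_o³ = 16T/[π τ_allow (1−k⁴)] = 16×9230000/(π×230.9×0.6298) = 323300 mm³.
d_o = 68.63 mm.

d_o = 68.6 mm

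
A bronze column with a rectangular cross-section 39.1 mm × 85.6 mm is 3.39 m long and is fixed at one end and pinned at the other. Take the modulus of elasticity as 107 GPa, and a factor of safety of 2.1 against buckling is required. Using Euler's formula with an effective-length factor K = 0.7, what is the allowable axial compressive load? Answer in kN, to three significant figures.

P_allow = 38.1 kN

Buckling occurs about the weak axis: I_min = h·b³/12 = 85.6×39.1³/12 = 426400 mm⁴ (b = 39.1 mm is the smaller dimension).
Effective length L_e = KL = 0.7×3.39 m = 2373 mm.
Euler critical load P_cr = π²EI/L_e² = π²×107000×426400/2373² = 79970 N.
P_allow = P_cr/n = 79970/2.1 = 38080 N.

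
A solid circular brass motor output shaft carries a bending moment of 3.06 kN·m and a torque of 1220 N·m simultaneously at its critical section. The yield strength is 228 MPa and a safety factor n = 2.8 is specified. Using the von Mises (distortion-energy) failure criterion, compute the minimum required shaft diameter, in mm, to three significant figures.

σ_allow = σ_y/n = 228/2.8 = 81.43 MPa.
For a solid shaft σ_b = 32M/(πd³) and τ = 16T/(πd³), so the von Mises stress is σ' = (16/πd³)·√(4M²+3T²).
√(4M²+3T²) = √(4×(3.060×10^6)² + 3×(1.220×10^6)²) = 6.475×10^6 N·mm.
d³ = 16×6.475×10^6/(π×81.43) = 405000 mm³.
d = 73.98 mm.

d = 74.0 mm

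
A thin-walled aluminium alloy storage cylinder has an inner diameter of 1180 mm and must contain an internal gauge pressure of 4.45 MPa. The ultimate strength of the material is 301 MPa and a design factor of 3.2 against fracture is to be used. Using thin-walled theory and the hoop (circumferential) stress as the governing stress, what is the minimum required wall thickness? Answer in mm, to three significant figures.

t = 27.9 mm

σ_allow = 301/3.2 = 94.06 MPa.
Hoop stress σ_h = pD/(2t), so t = pD/(2σ_allow) = 4.45×1180/(2×94.06) = 27.91 mm.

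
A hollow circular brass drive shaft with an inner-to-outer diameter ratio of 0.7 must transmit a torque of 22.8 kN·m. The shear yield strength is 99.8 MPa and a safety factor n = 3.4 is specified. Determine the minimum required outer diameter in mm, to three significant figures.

τ_allow = 99.8/3.4 = 29.35 MPa.
For a hollow shaft τ = 16T/[πd_o³(1−k⁴)] with k = 0.7, so 1−k⁴ = 0.7599.
d_o³ = 16T/[π τ_allow (1−k⁴)] = 16×2.2800×10^7/(π×29.35×0.7599) = 5.206×10^6 mm³.
d_o = 173.3 mm.

d_o = 173 mm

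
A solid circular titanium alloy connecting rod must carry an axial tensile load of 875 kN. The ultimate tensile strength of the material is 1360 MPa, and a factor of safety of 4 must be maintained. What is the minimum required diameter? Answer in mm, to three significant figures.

d = 57.2 mm

Allowable stress σ_allow = 1360/4 = 340.0 MPa.
Required area A = F/σ_allow = 875000/340.0 = 2574 mm².
A = πd²/4 → d = √(4A/π) = 57.24 mm.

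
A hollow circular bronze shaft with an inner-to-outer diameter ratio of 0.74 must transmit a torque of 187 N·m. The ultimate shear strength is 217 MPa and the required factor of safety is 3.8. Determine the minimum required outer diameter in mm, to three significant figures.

τ_allow = 217/3.8 = 57.11 MPa.
For a hollow shaft τ = 16T/[πd_o³(1−k⁴)] with k = 0.74, so 1−k⁴ = 0.7001.
d_o³ = 16T/[π τ_allow (1−k⁴)] = 16×187000/(π×57.11×0.7001) = 23820 mm³.
d_o = 28.77 mm.

d_o = 28.8 mm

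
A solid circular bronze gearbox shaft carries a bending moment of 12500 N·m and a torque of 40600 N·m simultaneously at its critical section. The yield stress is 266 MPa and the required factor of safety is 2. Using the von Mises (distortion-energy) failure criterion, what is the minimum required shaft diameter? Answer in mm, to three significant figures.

σ_allow = σ_y/n = 266/2 = 133.0 MPa.
For a solid shaft σ_b = 32M/(πd³) and τ = 16T/(πd³), so the von Mises stress is σ' = (16/πd³)·√(4M²+3T²).
√(4M²+3T²) = √(4×(1.250×10^7)² + 3×(4.060×10^7)²) = 7.463×10^7 N·mm.
d³ = 16×7.463×10^7/(π×133.0) = 2.858×10^6 mm³.
d = 141.9 mm.

d = 142 mm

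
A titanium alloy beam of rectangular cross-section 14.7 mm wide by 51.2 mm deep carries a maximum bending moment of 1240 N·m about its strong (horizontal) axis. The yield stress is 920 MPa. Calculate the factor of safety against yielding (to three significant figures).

Section modulus S = bh²/6 = 14.7×51.2²/6 = 6423 mm³.
σ = M/S = 1240000/6423 = 193.1 MPa.
n = 920/193.1 = 4.765.

n = 4.77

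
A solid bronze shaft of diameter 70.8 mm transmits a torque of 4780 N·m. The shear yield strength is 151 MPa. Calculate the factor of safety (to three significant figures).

τ = 16T/(πd³) = 16×4780000/(π×70.8³) = 68.60 MPa.
n = τ_limit/τ = 151/68.60 = 2.201.

n = 2.20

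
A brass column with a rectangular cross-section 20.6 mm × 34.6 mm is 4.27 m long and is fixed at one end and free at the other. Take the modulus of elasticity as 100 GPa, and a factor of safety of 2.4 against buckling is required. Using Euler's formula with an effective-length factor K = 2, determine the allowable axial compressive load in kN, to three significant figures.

P_allow = 0.142 kN

Buckling occurs about the weak axis: I_min = h·b³/12 = 34.6×20.6³/12 = 25210 mm⁴ (b = 20.6 mm is the smaller dimension).
Effective length L_e = KL = 2×4.27 m = 8540 mm.
Euler critical load P_cr = π²EI/L_e² = π²×100000×25210/8540² = 341.1 N.
P_allow = P_cr/n = 341.1/2.4 = 142.1 N.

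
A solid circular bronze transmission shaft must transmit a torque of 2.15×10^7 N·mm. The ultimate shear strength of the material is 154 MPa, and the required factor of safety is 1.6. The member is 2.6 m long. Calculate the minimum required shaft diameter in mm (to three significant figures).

Allowable shear stress τ_allow = 154/1.6 = 96.25 MPa.
For a solid shaft τ = 16T/(πd³), so d³ = 16T/(π τ_allow) = 16×2.1500×10^7/(π×96.25) = 1.138×10^6 mm³.
d = (1.138×10^6)^(1/3) = 104.4 mm.

d = 104 mm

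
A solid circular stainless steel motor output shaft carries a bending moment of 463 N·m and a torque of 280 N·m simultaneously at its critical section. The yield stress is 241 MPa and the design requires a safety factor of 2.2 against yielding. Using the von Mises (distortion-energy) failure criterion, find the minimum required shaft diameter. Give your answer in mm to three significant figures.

d = 36.5 mm

σ_allow = σ_y/n = 241/2.2 = 109.5 MPa.
For a solid shaft σ_b = 32M/(πd³) and τ = 16T/(πd³), so the von Mises stress is σ' = (16/πd³)·√(4M²+3T²).
√(4M²+3T²) = √(4×(463000)² + 3×(280000)²) = 1.045×10^6 N·mm.
d³ = 16×1.045×10^6/(π×109.5) = 48600 mm³.
d = 36.49 mm.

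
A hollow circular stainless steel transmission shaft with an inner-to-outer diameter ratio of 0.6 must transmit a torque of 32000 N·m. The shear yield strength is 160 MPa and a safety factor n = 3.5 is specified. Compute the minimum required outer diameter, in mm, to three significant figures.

τ_allow = 160/3.5 = 45.71 MPa.
For a hollow shaft τ = 16T/[πd_o³(1−k⁴)] with k = 0.6, so 1−k⁴ = 0.8704.
d_o³ = 16T/[π τ_allow (1−k⁴)] = 16×3.2000×10^7/(π×45.71×0.8704) = 4.096×10^6 mm³.
d_o = 160.0 mm.

d_o = 160 mm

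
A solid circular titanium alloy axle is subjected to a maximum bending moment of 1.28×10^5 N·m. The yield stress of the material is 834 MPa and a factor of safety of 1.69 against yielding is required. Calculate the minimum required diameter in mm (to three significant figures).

σ_allow = 834/1.69 = 493.5 MPa.
For a solid circular section σ = 32M/(πd³), so d³ = 32M/(π σ_allow) = 32×1.2800×10^8/(π×493.5) = 2.642×10^6 mm³.
d = 138.2 mm.

d = 138 mm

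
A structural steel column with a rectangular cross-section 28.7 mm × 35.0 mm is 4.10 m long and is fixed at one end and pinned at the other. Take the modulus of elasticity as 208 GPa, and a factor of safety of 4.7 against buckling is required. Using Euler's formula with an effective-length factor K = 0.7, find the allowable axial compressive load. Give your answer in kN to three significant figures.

P_allow = 3.66 kN

Buckling occurs about the weak axis: I_min = h·b³/12 = 35.0×28.7³/12 = 68950 mm⁴ (b = 28.7 mm is the smaller dimension).
Effective length L_e = KL = 0.7×4.10 m = 2870 mm.
Euler critical load P_cr = π²EI/L_e² = π²×208000×68950/2870² = 17180 N.
P_allow = P_cr/n = 17180/4.7 = 3656 N.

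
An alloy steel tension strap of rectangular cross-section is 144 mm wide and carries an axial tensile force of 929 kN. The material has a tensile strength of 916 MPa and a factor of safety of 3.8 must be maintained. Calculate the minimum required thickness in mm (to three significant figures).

t = 26.8 mm

σ_allow = 916/3.8 = 241.1 MPa.
Required area A = F/σ_allow = 929000/241.1 = 3854 mm².
t = A/w = 3854/144 = 26.76 mm.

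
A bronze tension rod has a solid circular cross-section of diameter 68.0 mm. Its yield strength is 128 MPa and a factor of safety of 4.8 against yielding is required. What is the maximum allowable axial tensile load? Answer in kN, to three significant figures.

F_allow = 96.8 kN

σ_allow = 128/4.8 = 26.67 MPa.
A = πd²/4 = π×68.0²/4 = 3632 mm².
F_allow = σ_allow × A = 26.67×3632 = 96840 N.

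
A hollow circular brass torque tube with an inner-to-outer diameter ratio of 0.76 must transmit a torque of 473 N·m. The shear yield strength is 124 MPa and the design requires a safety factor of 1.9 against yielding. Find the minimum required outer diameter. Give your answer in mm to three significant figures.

τ_allow = 124/1.9 = 65.26 MPa.
For a hollow shaft τ = 16T/[πd_o³(1−k⁴)] with k = 0.76, so 1−k⁴ = 0.6664.
d_o³ = 16T/[π τ_allow (1−k⁴)] = 16×473000/(π×65.26×0.6664) = 55390 mm³.
d_o = 38.12 mm.

d_o = 38.1 mm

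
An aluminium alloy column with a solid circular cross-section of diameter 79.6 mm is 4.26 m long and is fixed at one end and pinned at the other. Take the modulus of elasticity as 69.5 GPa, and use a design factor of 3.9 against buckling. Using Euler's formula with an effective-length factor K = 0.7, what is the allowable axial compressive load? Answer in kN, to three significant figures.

I = πd⁴/64 = π×79.6⁴/64 = 1.971×10^6 mm⁴.
Effective length L_e = KL = 0.7×4.26 m = 2982 mm.
Euler critical load P_cr = π²EI/L_e² = π²×69500×1.971×10^6/2982² = 152000 N.
P_allow = P_cr/n = 152000/3.9 = 38980 N.

P_allow = 39.0 kN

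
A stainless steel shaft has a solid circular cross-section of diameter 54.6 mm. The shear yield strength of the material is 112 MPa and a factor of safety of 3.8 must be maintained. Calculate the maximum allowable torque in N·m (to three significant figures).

T_allow = 942 N·m

τ_allow = 112/3.8 = 29.47 MPa.
For a solid shaft T_allow = τ_allow·πd³/16; πd³/16 = π×54.6³/16 = 31960 mm³.
T_allow = 29.47×31960 = 942000 N·mm = 942.0 N·m.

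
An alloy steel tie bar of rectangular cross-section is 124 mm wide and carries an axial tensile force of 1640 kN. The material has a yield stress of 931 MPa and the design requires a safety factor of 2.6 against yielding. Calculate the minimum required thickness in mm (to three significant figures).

t = 36.9 mm

σ_allow = 931/2.6 = 358.1 MPa.
Required area A = F/σ_allow = 1640000/358.1 = 4580 mm².
t = A/w = 4580/124 = 36.94 mm.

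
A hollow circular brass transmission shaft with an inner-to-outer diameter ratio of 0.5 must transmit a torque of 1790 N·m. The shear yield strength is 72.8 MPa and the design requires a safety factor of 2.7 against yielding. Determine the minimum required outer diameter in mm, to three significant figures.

τ_allow = 72.8/2.7 = 26.96 MPa.
For a hollow shaft τ = 16T/[πd_o³(1−k⁴)] with k = 0.5, so 1−k⁴ = 0.9375.
d_o³ = 16T/[π τ_allow (1−k⁴)] = 16×1790000/(π×26.96×0.9375) = 360600 mm³.
d_o = 71.18 mm.

d_o = 71.2 mm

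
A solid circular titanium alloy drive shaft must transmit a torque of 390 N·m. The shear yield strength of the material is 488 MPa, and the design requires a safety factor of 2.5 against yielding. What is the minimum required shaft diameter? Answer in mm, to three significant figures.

Allowable shear stress τ_allow = 488/2.5 = 195.2 MPa.
For a solid shaft τ = 16T/(πd³), so d³ = 16T/(π τ_allow) = 16×390000/(π×195.2) = 10180 mm³.
d = (10180)^(1/3) = 21.67 mm.

d = 21.7 mm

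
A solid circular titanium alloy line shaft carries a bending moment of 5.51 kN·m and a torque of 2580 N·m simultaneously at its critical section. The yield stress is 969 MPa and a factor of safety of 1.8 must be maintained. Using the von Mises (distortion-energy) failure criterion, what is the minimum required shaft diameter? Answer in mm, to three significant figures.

σ_allow = σ_y/n = 969/1.8 = 538.3 MPa.
For a solid shaft σ_b = 32M/(πd³) and τ = 16T/(πd³), so the von Mises stress is σ' = (16/πd³)·√(4M²+3T²).
√(4M²+3T²) = √(4×(5.510×10^6)² + 3×(2.580×10^6)²) = 1.189×10^7 N·mm.
d³ = 16×1.189×10^7/(π×538.3) = 112500 mm³.
d = 48.27 mm.

d = 48.3 mm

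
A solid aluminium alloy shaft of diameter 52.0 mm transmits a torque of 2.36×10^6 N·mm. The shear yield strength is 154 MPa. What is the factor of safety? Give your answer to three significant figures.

n = 1.80

τ = 16T/(πd³) = 16×2360000/(π×52.0³) = 85.48 MPa.
n = τ_limit/τ = 154/85.48 = 1.802.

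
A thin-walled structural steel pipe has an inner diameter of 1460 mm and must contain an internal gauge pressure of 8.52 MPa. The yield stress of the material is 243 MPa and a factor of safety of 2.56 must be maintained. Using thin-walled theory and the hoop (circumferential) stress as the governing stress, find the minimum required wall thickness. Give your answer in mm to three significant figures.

t = 65.5 mm

σ_allow = 243/2.56 = 94.92 MPa.
Hoop stress σ_h = pD/(2t), so t = pD/(2σ_allow) = 8.52×1460/(2×94.92) = 65.52 mm.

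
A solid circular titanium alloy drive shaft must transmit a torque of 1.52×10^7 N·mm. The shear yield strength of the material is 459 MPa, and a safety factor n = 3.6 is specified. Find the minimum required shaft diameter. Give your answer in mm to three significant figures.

d = 84.7 mm

Allowable shear stress τ_allow = 459/3.6 = 127.5 MPa.
For a solid shaft τ = 16T/(πd³), so d³ = 16T/(π τ_allow) = 16×1.5200×10^7/(π×127.5) = 607200 mm³.
d = (607200)^(1/3) = 84.68 mm.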